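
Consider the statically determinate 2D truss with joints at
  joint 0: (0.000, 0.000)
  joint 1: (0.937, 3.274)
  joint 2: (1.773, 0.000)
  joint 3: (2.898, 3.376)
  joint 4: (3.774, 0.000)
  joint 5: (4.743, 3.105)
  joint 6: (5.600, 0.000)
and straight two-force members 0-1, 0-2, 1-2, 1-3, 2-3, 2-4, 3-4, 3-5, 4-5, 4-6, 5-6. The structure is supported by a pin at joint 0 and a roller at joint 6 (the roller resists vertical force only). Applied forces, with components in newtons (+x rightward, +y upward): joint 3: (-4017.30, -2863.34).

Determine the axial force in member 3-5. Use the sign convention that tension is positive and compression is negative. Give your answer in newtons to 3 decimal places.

534.286

N=7 nodes, M=11 members, R=3 reactions → 2N=14, M+R=14
member 0 (0-1): L=3.4054, (cx,cy)=(0.2751,0.9614)
member 1 (0-2): L=1.7730, (cx,cy)=(1.0000,0.0000)
member 2 (1-2): L=3.3790, (cx,cy)=(0.2474,-0.9689)
member 3 (1-3): L=1.9637, (cx,cy)=(0.9986,0.0519)
member 4 (2-3): L=3.5585, (cx,cy)=(0.3161,0.9487)
member 5 (2-4): L=2.0010, (cx,cy)=(1.0000,0.0000)
member 6 (3-4): L=3.4878, (cx,cy)=(0.2512,-0.9679)
member 7 (3-5): L=1.8648, (cx,cy)=(0.9894,-0.1453)
member 8 (4-5): L=3.2527, (cx,cy)=(0.2979,0.9546)
member 9 (4-6): L=1.8260, (cx,cy)=(1.0000,0.0000)
member 10 (5-6): L=3.2211, (cx,cy)=(0.2661,-0.9640)
solve A·x = −loads:
  F[0-1] = -3956.1179 N (compression)
  F[0-2] = -2928.7832 N (compression)
  F[1-2] = +3816.3333 N (tension)
  F[1-3] = -2035.4519 N (compression)
  F[2-3] = -3897.5920 N (compression)
  F[2-4] = -752.3978 N (compression)
  F[3-4] = +890.9954 N (tension)
  F[3-5] = +534.2863 N (tension)
  F[4-5] = -903.4565 N (compression)
  F[4-6] = -259.4680 N (compression)
  F[5-6] = +975.2298 N (tension)
  Rx@0 = +4017.3000 N
  Ry@0 = +3803.4196 N
  Ry@6 = -940.0795 N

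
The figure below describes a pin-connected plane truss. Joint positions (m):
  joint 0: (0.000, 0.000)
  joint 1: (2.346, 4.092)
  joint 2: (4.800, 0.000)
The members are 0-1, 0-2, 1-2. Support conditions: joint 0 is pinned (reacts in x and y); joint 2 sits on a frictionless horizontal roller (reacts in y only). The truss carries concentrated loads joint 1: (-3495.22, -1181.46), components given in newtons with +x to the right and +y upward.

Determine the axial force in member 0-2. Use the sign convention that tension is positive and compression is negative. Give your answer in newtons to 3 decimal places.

N=3 nodes, M=3 members, R=3 reactions → 2N=6, M+R=6
member 0 (0-1): L=4.7168, (cx,cy)=(0.4974,0.8675)
member 1 (0-2): L=4.8000, (cx,cy)=(1.0000,0.0000)
member 2 (1-2): L=4.7714, (cx,cy)=(0.5143,-0.8576)
solve A·x = −loads:
  F[0-1] = -4130.8825 N (compression)
  F[0-2] = -1440.6374 N (compression)
  F[1-2] = +2801.1027 N (tension)
  Rx@0 = +3495.2200 N
  Ry@0 = +3583.6965 N
  Ry@2 = -2402.2365 N

-1440.637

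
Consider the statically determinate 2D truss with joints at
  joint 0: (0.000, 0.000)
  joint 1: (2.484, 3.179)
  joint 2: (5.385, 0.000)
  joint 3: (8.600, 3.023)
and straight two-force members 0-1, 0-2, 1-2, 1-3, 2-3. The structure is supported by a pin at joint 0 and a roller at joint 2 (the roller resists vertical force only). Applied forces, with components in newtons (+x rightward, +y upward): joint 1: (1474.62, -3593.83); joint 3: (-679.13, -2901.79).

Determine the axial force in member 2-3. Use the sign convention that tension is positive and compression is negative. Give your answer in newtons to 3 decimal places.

N=4 nodes, M=5 members, R=3 reactions → 2N=8, M+R=8
member 0 (0-1): L=4.0344, (cx,cy)=(0.6157,0.7880)
member 1 (0-2): L=5.3850, (cx,cy)=(1.0000,0.0000)
member 2 (1-2): L=4.3037, (cx,cy)=(0.6741,-0.7387)
member 3 (1-3): L=6.1180, (cx,cy)=(0.9997,-0.0255)
member 4 (2-3): L=4.4130, (cx,cy)=(0.7285,0.6850)
solve A·x = −loads:
  F[0-1] = +362.5433 N (tension)
  F[0-2] = +572.2697 N (tension)
  F[1-2] = -5332.9581 N (compression)
  F[1-3] = +2344.1548 N (tension)
  F[2-3] = -4148.8198 N (compression)
  Rx@0 = -795.4900 N
  Ry@0 = -285.6752 N
  Ry@2 = +6781.2952 N

-4148.820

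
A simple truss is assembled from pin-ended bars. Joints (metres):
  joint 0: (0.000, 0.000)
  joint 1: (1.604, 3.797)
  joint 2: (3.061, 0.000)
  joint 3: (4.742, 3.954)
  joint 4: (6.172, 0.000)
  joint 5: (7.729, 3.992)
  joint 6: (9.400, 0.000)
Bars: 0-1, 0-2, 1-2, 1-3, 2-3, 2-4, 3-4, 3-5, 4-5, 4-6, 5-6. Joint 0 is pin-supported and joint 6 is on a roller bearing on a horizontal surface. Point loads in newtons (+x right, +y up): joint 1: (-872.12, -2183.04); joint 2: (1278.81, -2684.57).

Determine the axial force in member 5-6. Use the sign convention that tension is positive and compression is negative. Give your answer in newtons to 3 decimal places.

N=7 nodes, M=11 members, R=3 reactions → 2N=14, M+R=14
member 0 (0-1): L=4.1219, (cx,cy)=(0.3891,0.9212)
member 1 (0-2): L=3.0610, (cx,cy)=(1.0000,0.0000)
member 2 (1-2): L=4.0669, (cx,cy)=(0.3583,-0.9336)
member 3 (1-3): L=3.1419, (cx,cy)=(0.9988,0.0500)
member 4 (2-3): L=4.2965, (cx,cy)=(0.3912,0.9203)
member 5 (2-4): L=3.1110, (cx,cy)=(1.0000,0.0000)
member 6 (3-4): L=4.2046, (cx,cy)=(0.3401,-0.9404)
member 7 (3-5): L=2.9872, (cx,cy)=(0.9999,0.0127)
member 8 (4-5): L=4.2849, (cx,cy)=(0.3634,0.9316)
member 9 (4-6): L=3.2280, (cx,cy)=(1.0000,0.0000)
member 10 (5-6): L=4.3276, (cx,cy)=(0.3861,-0.9224)
solve A·x = −loads:
  F[0-1] = -4313.1528 N (compression)
  F[0-2] = +2085.1160 N (tension)
  F[1-2] = +1838.8986 N (tension)
  F[1-3] = -1466.9313 N (compression)
  F[2-3] = +1051.5547 N (tension)
  F[2-4] = +1053.6790 N (tension)
  F[3-4] = -960.9587 N (compression)
  F[3-5] = -726.9155 N (compression)
  F[4-5] = +969.9779 N (tension)
  F[4-6] = +374.3962 N (tension)
  F[5-6] = -969.6259 N (compression)
  Rx@0 = -406.6900 N
  Ry@0 = +3973.1818 N
  Ry@6 = +894.4282 N

-969.626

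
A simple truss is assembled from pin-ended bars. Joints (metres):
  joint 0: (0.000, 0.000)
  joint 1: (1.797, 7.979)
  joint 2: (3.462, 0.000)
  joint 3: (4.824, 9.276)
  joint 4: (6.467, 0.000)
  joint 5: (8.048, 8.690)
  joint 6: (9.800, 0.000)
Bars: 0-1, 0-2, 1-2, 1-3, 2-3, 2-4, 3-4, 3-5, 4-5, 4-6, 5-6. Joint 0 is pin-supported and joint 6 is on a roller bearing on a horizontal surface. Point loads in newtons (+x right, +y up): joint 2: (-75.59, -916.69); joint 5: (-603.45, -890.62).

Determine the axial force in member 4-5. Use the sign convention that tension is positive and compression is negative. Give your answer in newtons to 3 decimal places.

-491.183

N=7 nodes, M=11 members, R=3 reactions → 2N=14, M+R=14
member 0 (0-1): L=8.1789, (cx,cy)=(0.2197,0.9756)
member 1 (0-2): L=3.4620, (cx,cy)=(1.0000,0.0000)
member 2 (1-2): L=8.1509, (cx,cy)=(0.2043,-0.9789)
member 3 (1-3): L=3.2932, (cx,cy)=(0.9192,0.3938)
member 4 (2-3): L=9.3755, (cx,cy)=(0.1453,0.9894)
member 5 (2-4): L=3.0050, (cx,cy)=(1.0000,0.0000)
member 6 (3-4): L=9.4204, (cx,cy)=(0.1744,-0.9847)
member 7 (3-5): L=3.2768, (cx,cy)=(0.9839,-0.1788)
member 8 (4-5): L=8.8326, (cx,cy)=(0.1790,0.9838)
member 9 (4-6): L=3.3330, (cx,cy)=(1.0000,0.0000)
member 10 (5-6): L=8.8649, (cx,cy)=(0.1976,-0.9803)
solve A·x = −loads:
  F[0-1] = -1319.4168 N (compression)
  F[0-2] = -389.1470 N (compression)
  F[1-2] = +1090.5102 N (tension)
  F[1-3] = -557.7323 N (compression)
  F[2-3] = -152.4429 N (compression)
  F[2-4] = -68.6498 N (compression)
  F[3-4] = +490.7724 N (tension)
  F[3-5] = -630.5602 N (compression)
  F[4-5] = -491.1831 N (compression)
  F[4-6] = +104.8647 N (tension)
  F[5-6] = -530.5993 N (compression)
  Rx@0 = +679.0400 N
  Ry@0 = +1287.1763 N
  Ry@6 = +520.1337 N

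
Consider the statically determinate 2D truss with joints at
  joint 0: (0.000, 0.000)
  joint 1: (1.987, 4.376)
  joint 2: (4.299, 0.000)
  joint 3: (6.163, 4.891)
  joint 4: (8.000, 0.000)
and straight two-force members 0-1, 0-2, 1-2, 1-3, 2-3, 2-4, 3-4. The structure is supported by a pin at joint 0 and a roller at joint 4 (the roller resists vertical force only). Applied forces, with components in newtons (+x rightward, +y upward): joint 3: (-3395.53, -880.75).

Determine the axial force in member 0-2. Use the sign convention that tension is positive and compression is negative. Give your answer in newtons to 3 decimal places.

-2361.080

N=5 nodes, M=7 members, R=3 reactions → 2N=10, M+R=10
member 0 (0-1): L=4.8060, (cx,cy)=(0.4134,0.9105)
member 1 (0-2): L=4.2990, (cx,cy)=(1.0000,0.0000)
member 2 (1-2): L=4.9492, (cx,cy)=(0.4671,-0.8842)
member 3 (1-3): L=4.2076, (cx,cy)=(0.9925,0.1224)
member 4 (2-3): L=5.2342, (cx,cy)=(0.3561,0.9344)
member 5 (2-4): L=3.7010, (cx,cy)=(1.0000,0.0000)
member 6 (3-4): L=5.2246, (cx,cy)=(0.3516,-0.9361)
solve A·x = −loads:
  F[0-1] = -2502.0413 N (compression)
  F[0-2] = -2361.0802 N (compression)
  F[1-2] = +2283.5348 N (tension)
  F[1-3] = -2117.1093 N (compression)
  F[2-3] = -2160.7156 N (compression)
  F[2-4] = -524.8593 N (compression)
  F[3-4] = +1492.7492 N (tension)
  Rx@0 = +3395.5300 N
  Ry@0 = +2278.1844 N
  Ry@4 = -1397.4344 N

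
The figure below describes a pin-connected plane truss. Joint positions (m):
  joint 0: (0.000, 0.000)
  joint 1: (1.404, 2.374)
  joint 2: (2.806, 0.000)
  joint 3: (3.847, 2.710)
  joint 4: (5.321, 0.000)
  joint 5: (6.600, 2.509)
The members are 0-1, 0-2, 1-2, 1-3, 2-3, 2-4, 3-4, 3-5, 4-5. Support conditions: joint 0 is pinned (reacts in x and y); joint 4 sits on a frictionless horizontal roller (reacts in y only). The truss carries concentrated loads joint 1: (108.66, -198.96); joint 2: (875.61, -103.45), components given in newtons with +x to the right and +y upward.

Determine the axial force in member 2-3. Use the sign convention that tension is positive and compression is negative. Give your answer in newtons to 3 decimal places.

189.063

N=6 nodes, M=9 members, R=3 reactions → 2N=12, M+R=12
member 0 (0-1): L=2.7581, (cx,cy)=(0.5090,0.8607)
member 1 (0-2): L=2.8060, (cx,cy)=(1.0000,0.0000)
member 2 (1-2): L=2.7571, (cx,cy)=(0.5085,-0.8611)
member 3 (1-3): L=2.4660, (cx,cy)=(0.9907,0.1363)
member 4 (2-3): L=2.9031, (cx,cy)=(0.3586,0.9335)
member 5 (2-4): L=2.5150, (cx,cy)=(1.0000,0.0000)
member 6 (3-4): L=3.0849, (cx,cy)=(0.4778,-0.8785)
member 7 (3-5): L=2.7603, (cx,cy)=(0.9973,-0.0728)
member 8 (4-5): L=2.8162, (cx,cy)=(0.4542,0.8909)
solve A·x = −loads:
  F[0-1] = -170.6432 N (compression)
  F[0-2] = +1071.1354 N (tension)
  F[1-2] = -84.8260 N (compression)
  F[1-3] = -153.8251 N (compression)
  F[2-3] = +189.0633 N (tension)
  F[2-4] = +84.5950 N (tension)
  F[3-4] = -177.0484 N (compression)
  F[3-5] = -0.0000 N (compression)
  F[4-5] = +0.0000 N (tension)
  Rx@0 = -984.2700 N
  Ry@0 = +146.8792 N
  Ry@4 = +155.5308 N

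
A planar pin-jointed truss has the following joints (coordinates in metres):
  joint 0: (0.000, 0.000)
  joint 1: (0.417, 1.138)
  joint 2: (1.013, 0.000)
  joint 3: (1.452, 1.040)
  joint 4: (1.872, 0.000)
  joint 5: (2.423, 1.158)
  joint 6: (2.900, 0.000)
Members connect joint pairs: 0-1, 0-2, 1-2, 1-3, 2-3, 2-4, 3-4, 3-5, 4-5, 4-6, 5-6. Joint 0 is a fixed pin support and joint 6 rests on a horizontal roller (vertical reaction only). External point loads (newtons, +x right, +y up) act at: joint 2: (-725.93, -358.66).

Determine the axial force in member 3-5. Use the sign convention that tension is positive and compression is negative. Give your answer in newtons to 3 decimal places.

-118.913

N=7 nodes, M=11 members, R=3 reactions → 2N=14, M+R=14
member 0 (0-1): L=1.2120, (cx,cy)=(0.3441,0.9389)
member 1 (0-2): L=1.0130, (cx,cy)=(1.0000,0.0000)
member 2 (1-2): L=1.2846, (cx,cy)=(0.4639,-0.8859)
member 3 (1-3): L=1.0396, (cx,cy)=(0.9955,-0.0943)
member 4 (2-3): L=1.1289, (cx,cy)=(0.3889,0.9213)
member 5 (2-4): L=0.8590, (cx,cy)=(1.0000,0.0000)
member 6 (3-4): L=1.1216, (cx,cy)=(0.3745,-0.9272)
member 7 (3-5): L=0.9781, (cx,cy)=(0.9927,0.1206)
member 8 (4-5): L=1.2824, (cx,cy)=(0.4297,0.9030)
member 9 (4-6): L=1.0280, (cx,cy)=(1.0000,0.0000)
member 10 (5-6): L=1.2524, (cx,cy)=(0.3809,-0.9246)
solve A·x = −loads:
  F[0-1] = -248.5510 N (compression)
  F[0-2] = -640.4134 N (compression)
  F[1-2] = +286.8087 N (tension)
  F[1-3] = -219.5589 N (compression)
  F[2-3] = +113.5231 N (tension)
  F[2-4] = +174.4334 N (tension)
  F[3-4] = -150.5853 N (compression)
  F[3-5] = -118.9132 N (compression)
  F[4-5] = +154.6295 N (tension)
  F[4-6] = +51.6065 N (tension)
  F[5-6] = -135.4962 N (compression)
  Rx@0 = +725.9300 N
  Ry@0 = +233.3764 N
  Ry@6 = +125.2836 N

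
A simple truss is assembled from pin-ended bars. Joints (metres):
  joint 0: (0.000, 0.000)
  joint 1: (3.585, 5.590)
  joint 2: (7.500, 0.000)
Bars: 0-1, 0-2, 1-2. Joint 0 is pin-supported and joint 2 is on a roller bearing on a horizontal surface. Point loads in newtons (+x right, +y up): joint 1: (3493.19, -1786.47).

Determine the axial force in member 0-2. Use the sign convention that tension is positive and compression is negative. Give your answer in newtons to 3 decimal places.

N=3 nodes, M=3 members, R=3 reactions → 2N=6, M+R=6
member 0 (0-1): L=6.6408, (cx,cy)=(0.5398,0.8418)
member 1 (0-2): L=7.5000, (cx,cy)=(1.0000,0.0000)
member 2 (1-2): L=6.8246, (cx,cy)=(0.5737,-0.8191)
solve A·x = −loads:
  F[0-1] = +1985.1781 N (tension)
  F[0-2] = +2421.5036 N (tension)
  F[1-2] = -4221.1549 N (compression)
  Rx@0 = -3493.1900 N
  Ry@0 = -1671.0536 N
  Ry@2 = +3457.5236 N

2421.504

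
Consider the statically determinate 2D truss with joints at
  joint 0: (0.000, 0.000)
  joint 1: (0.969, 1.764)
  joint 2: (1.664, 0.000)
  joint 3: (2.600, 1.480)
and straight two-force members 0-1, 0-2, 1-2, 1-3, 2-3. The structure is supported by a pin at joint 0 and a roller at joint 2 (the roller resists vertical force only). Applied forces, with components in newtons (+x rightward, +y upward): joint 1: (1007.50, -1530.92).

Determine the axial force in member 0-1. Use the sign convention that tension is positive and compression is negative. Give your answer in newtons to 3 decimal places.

489.043

N=4 nodes, M=5 members, R=3 reactions → 2N=8, M+R=8
member 0 (0-1): L=2.0126, (cx,cy)=(0.4815,0.8765)
member 1 (0-2): L=1.6640, (cx,cy)=(1.0000,0.0000)
member 2 (1-2): L=1.8960, (cx,cy)=(0.3666,-0.9304)
member 3 (1-3): L=1.6555, (cx,cy)=(0.9852,-0.1715)
member 4 (2-3): L=1.7511, (cx,cy)=(0.5345,0.8452)
solve A·x = −loads:
  F[0-1] = +489.0428 N (tension)
  F[0-2] = +772.0450 N (tension)
  F[1-2] = -2106.1553 N (compression)
  F[1-3] = +0.0000 N (tension)
  F[2-3] = -0.0000 N (compression)
  Rx@0 = -1007.5000 N
  Ry@0 = -428.6302 N
  Ry@2 = +1959.5502 N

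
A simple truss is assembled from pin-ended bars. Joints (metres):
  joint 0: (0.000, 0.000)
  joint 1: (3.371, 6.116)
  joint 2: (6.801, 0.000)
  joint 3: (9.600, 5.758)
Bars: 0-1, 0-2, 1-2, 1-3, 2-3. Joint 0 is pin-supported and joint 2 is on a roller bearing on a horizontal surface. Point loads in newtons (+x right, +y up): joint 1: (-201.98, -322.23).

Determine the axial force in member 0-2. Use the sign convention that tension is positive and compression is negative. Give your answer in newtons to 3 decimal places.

-12.293

N=4 nodes, M=5 members, R=3 reactions → 2N=8, M+R=8
member 0 (0-1): L=6.9835, (cx,cy)=(0.4827,0.8758)
member 1 (0-2): L=6.8010, (cx,cy)=(1.0000,0.0000)
member 2 (1-2): L=7.0122, (cx,cy)=(0.4892,-0.8722)
member 3 (1-3): L=6.2393, (cx,cy)=(0.9984,-0.0574)
member 4 (2-3): L=6.4023, (cx,cy)=(0.4372,0.8994)
solve A·x = −loads:
  F[0-1] = -392.9630 N (compression)
  F[0-2] = -12.2928 N (compression)
  F[1-2] = +25.1309 N (tension)
  F[1-3] = +0.0000 N (tension)
  F[2-3] = -0.0000 N (compression)
  Rx@0 = +201.9800 N
  Ry@0 = +344.1492 N
  Ry@2 = -21.9192 N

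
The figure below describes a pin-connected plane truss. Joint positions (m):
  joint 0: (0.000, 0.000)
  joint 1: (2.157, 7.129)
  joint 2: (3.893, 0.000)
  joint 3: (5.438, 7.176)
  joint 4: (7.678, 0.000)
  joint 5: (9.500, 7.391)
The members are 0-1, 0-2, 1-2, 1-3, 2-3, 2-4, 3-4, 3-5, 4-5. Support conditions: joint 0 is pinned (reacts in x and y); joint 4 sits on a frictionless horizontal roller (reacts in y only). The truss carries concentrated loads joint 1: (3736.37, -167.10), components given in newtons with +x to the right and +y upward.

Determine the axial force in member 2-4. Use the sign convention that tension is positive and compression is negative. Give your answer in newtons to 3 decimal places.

N=6 nodes, M=9 members, R=3 reactions → 2N=12, M+R=12
member 0 (0-1): L=7.4482, (cx,cy)=(0.2896,0.9571)
member 1 (0-2): L=3.8930, (cx,cy)=(1.0000,0.0000)
member 2 (1-2): L=7.3373, (cx,cy)=(0.2366,-0.9716)
member 3 (1-3): L=3.2813, (cx,cy)=(0.9999,0.0143)
member 4 (2-3): L=7.3404, (cx,cy)=(0.2105,0.9776)
member 5 (2-4): L=3.7850, (cx,cy)=(1.0000,0.0000)
member 6 (3-4): L=7.5175, (cx,cy)=(0.2980,-0.9546)
member 7 (3-5): L=4.0677, (cx,cy)=(0.9986,0.0529)
member 8 (4-5): L=7.6123, (cx,cy)=(0.2394,0.9709)
solve A·x = −loads:
  F[0-1] = +3498.9931 N (tension)
  F[0-2] = +2723.0574 N (tension)
  F[1-2] = -3646.3298 N (compression)
  F[1-3] = -1860.5321 N (compression)
  F[2-3] = +3623.9837 N (tension)
  F[2-4] = +1097.5726 N (tension)
  F[3-4] = -3683.4755 N (compression)
  F[3-5] = +0.0000 N (tension)
  F[4-5] = -0.0000 N (compression)
  Rx@0 = -3736.3700 N
  Ry@0 = -3349.0522 N
  Ry@4 = +3516.1522 N

1097.573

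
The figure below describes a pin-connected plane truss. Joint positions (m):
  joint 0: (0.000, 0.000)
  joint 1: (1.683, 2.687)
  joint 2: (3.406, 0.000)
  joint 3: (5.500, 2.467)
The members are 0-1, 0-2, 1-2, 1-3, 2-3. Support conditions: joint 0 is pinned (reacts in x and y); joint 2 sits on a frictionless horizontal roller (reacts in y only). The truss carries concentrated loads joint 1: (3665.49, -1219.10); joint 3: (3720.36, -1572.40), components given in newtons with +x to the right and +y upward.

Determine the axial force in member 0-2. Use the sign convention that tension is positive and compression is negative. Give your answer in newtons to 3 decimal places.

3667.588

N=4 nodes, M=5 members, R=3 reactions → 2N=8, M+R=8
member 0 (0-1): L=3.1706, (cx,cy)=(0.5308,0.8475)
member 1 (0-2): L=3.4060, (cx,cy)=(1.0000,0.0000)
member 2 (1-2): L=3.1920, (cx,cy)=(0.5398,-0.8418)
member 3 (1-3): L=3.8233, (cx,cy)=(0.9983,-0.0575)
member 4 (2-3): L=3.2359, (cx,cy)=(0.6471,0.7624)
solve A·x = −loads:
  F[0-1] = +7004.7397 N (tension)
  F[0-2] = +3667.5880 N (tension)
  F[1-2] = -8830.2234 N (compression)
  F[1-3] = +4827.2485 N (tension)
  F[2-3] = -1698.1271 N (compression)
  Rx@0 = -7385.8500 N
  Ry@0 = -5936.4052 N
  Ry@2 = +8727.9052 N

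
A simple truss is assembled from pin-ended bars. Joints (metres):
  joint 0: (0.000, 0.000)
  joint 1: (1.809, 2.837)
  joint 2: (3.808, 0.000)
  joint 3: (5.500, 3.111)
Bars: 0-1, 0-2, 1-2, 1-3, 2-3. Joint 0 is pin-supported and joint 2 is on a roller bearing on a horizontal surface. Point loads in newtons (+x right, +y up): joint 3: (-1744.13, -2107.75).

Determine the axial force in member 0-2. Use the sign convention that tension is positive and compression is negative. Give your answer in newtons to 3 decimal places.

-1432.729

N=4 nodes, M=5 members, R=3 reactions → 2N=8, M+R=8
member 0 (0-1): L=3.3647, (cx,cy)=(0.5376,0.8432)
member 1 (0-2): L=3.8080, (cx,cy)=(1.0000,0.0000)
member 2 (1-2): L=3.4705, (cx,cy)=(0.5760,-0.8175)
member 3 (1-3): L=3.7012, (cx,cy)=(0.9973,0.0740)
member 4 (2-3): L=3.5414, (cx,cy)=(0.4778,0.8785)
solve A·x = −loads:
  F[0-1] = -579.1942 N (compression)
  F[0-2] = -1432.7294 N (compression)
  F[1-2] = +540.8466 N (tension)
  F[1-3] = -624.6385 N (compression)
  F[2-3] = -2346.6817 N (compression)
  Rx@0 = +1744.1300 N
  Ry@0 = +488.3601 N
  Ry@2 = +1619.3899 N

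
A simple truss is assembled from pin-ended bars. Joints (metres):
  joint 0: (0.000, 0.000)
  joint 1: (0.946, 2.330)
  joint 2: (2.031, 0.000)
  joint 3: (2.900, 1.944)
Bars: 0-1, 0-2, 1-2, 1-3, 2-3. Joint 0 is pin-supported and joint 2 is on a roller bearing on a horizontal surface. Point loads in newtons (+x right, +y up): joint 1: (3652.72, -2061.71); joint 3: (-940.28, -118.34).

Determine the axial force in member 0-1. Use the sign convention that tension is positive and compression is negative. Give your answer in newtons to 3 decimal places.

2417.253

N=4 nodes, M=5 members, R=3 reactions → 2N=8, M+R=8
member 0 (0-1): L=2.5147, (cx,cy)=(0.3762,0.9265)
member 1 (0-2): L=2.0310, (cx,cy)=(1.0000,0.0000)
member 2 (1-2): L=2.5702, (cx,cy)=(0.4221,-0.9065)
member 3 (1-3): L=1.9918, (cx,cy)=(0.9810,-0.1938)
member 4 (2-3): L=2.1294, (cx,cy)=(0.4081,0.9129)
solve A·x = −loads:
  F[0-1] = +2417.2528 N (tension)
  F[0-2] = +1803.1056 N (tension)
  F[1-2] = -4567.2251 N (compression)
  F[1-3] = -831.1351 N (compression)
  F[2-3] = -306.0587 N (compression)
  Rx@0 = -2712.4400 N
  Ry@0 = -2239.6925 N
  Ry@2 = +4419.7425 N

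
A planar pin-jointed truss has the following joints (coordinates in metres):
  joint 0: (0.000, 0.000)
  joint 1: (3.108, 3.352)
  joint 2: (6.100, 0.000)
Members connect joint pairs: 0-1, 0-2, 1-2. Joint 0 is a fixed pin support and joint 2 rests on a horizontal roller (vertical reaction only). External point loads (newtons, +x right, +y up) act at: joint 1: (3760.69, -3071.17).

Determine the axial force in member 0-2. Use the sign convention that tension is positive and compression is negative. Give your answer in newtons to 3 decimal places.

3241.318

N=3 nodes, M=3 members, R=3 reactions → 2N=6, M+R=6
member 0 (0-1): L=4.5712, (cx,cy)=(0.6799,0.7333)
member 1 (0-2): L=6.1000, (cx,cy)=(1.0000,0.0000)
member 2 (1-2): L=4.4931, (cx,cy)=(0.6659,-0.7460)
solve A·x = −loads:
  F[0-1] = +763.8789 N (tension)
  F[0-2] = +3241.3181 N (tension)
  F[1-2] = -4867.5046 N (compression)
  Rx@0 = -3760.6900 N
  Ry@0 = -560.1463 N
  Ry@2 = +3631.3163 N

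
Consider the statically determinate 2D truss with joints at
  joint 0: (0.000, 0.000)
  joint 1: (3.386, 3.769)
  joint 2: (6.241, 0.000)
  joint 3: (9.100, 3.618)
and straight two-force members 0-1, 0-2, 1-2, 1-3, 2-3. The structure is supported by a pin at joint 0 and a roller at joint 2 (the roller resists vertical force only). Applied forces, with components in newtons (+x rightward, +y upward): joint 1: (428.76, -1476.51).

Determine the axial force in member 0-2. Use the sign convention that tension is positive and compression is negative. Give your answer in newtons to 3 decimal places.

802.945

N=4 nodes, M=5 members, R=3 reactions → 2N=8, M+R=8
member 0 (0-1): L=5.0666, (cx,cy)=(0.6683,0.7439)
member 1 (0-2): L=6.2410, (cx,cy)=(1.0000,0.0000)
member 2 (1-2): L=4.7283, (cx,cy)=(0.6038,-0.7971)
member 3 (1-3): L=5.7160, (cx,cy)=(0.9997,-0.0264)
member 4 (2-3): L=4.6113, (cx,cy)=(0.6200,0.7846)
solve A·x = −loads:
  F[0-1] = -559.9063 N (compression)
  F[0-2] = +802.9450 N (tension)
  F[1-2] = -1329.7821 N (compression)
  F[1-3] = -0.0000 N (tension)
  F[2-3] = +0.0000 N (tension)
  Rx@0 = -428.7600 N
  Ry@0 = +416.5101 N
  Ry@2 = +1059.9999 N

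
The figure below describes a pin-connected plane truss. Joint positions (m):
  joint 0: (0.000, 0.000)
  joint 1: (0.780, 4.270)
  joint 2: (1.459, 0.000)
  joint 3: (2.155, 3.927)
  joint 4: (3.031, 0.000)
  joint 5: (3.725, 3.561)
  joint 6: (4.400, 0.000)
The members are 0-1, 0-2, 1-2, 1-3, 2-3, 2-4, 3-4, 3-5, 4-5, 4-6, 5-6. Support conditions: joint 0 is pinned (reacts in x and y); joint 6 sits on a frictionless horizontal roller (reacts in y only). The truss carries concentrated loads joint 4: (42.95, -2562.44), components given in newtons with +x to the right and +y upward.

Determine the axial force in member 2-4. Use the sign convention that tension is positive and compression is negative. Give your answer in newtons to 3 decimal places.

N=7 nodes, M=11 members, R=3 reactions → 2N=14, M+R=14
member 0 (0-1): L=4.3407, (cx,cy)=(0.1797,0.9837)
member 1 (0-2): L=1.4590, (cx,cy)=(1.0000,0.0000)
member 2 (1-2): L=4.3236, (cx,cy)=(0.1570,-0.9876)
member 3 (1-3): L=1.4171, (cx,cy)=(0.9703,-0.2420)
member 4 (2-3): L=3.9882, (cx,cy)=(0.1745,0.9847)
member 5 (2-4): L=1.5720, (cx,cy)=(1.0000,0.0000)
member 6 (3-4): L=4.0235, (cx,cy)=(0.2177,-0.9760)
member 7 (3-5): L=1.6121, (cx,cy)=(0.9739,-0.2270)
member 8 (4-5): L=3.6280, (cx,cy)=(0.1913,0.9815)
member 9 (4-6): L=1.3690, (cx,cy)=(1.0000,0.0000)
member 10 (5-6): L=3.6244, (cx,cy)=(0.1862,-0.9825)
solve A·x = −loads:
  F[0-1] = -810.4608 N (compression)
  F[0-2] = +188.5868 N (tension)
  F[1-2] = +878.9366 N (tension)
  F[1-3] = -292.3607 N (compression)
  F[2-3] = -881.5584 N (compression)
  F[2-4] = +480.4629 N (tension)
  F[3-4] = +971.9056 N (tension)
  F[3-5] = -666.5209 N (compression)
  F[4-5] = +1644.2119 N (tension)
  F[4-6] = +334.5945 N (tension)
  F[5-6] = -1796.6037 N (compression)
  Rx@0 = -42.9500 N
  Ry@0 = +797.2683 N
  Ry@6 = +1765.1717 N

480.463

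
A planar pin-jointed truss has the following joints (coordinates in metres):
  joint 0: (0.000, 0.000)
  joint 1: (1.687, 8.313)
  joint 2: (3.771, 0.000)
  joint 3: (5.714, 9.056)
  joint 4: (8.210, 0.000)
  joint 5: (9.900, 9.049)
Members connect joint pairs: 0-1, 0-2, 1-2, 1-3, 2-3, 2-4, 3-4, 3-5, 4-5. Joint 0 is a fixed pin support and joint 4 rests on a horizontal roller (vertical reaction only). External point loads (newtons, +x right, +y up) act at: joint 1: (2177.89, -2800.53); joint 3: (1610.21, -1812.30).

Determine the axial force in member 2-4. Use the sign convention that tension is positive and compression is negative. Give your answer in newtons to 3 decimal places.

N=6 nodes, M=9 members, R=3 reactions → 2N=12, M+R=12
member 0 (0-1): L=8.4824, (cx,cy)=(0.1989,0.9800)
member 1 (0-2): L=3.7710, (cx,cy)=(1.0000,0.0000)
member 2 (1-2): L=8.5702, (cx,cy)=(0.2432,-0.9700)
member 3 (1-3): L=4.0950, (cx,cy)=(0.9834,0.1814)
member 4 (2-3): L=9.2621, (cx,cy)=(0.2098,0.9777)
member 5 (2-4): L=4.4390, (cx,cy)=(1.0000,0.0000)
member 6 (3-4): L=9.3937, (cx,cy)=(0.2657,-0.9641)
member 7 (3-5): L=4.1860, (cx,cy)=(1.0000,-0.0017)
member 8 (4-5): L=9.2055, (cx,cy)=(0.1836,0.9830)
solve A·x = −loads:
  F[0-1] = +1229.8671 N (tension)
  F[0-2] = +3543.5025 N (tension)
  F[1-2] = -4298.6951 N (compression)
  F[1-3] = -902.9795 N (compression)
  F[2-3] = +4264.5595 N (tension)
  F[2-4] = +1603.5832 N (tension)
  F[3-4] = -6035.0727 N (compression)
  F[3-5] = -0.0000 N (compression)
  F[4-5] = +0.0000 N (tension)
  Rx@0 = -3788.1000 N
  Ry@0 = -1205.2988 N
  Ry@4 = +5818.1288 N

1603.583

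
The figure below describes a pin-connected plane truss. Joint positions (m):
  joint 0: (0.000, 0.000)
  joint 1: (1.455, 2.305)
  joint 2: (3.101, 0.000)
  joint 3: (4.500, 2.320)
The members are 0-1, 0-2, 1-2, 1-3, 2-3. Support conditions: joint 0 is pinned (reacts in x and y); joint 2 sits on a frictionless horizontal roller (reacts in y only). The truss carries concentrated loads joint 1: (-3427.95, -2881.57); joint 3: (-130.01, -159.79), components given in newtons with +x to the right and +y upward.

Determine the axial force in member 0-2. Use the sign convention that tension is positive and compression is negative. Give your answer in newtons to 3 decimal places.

-968.167

N=4 nodes, M=5 members, R=3 reactions → 2N=8, M+R=8
member 0 (0-1): L=2.7258, (cx,cy)=(0.5338,0.8456)
member 1 (0-2): L=3.1010, (cx,cy)=(1.0000,0.0000)
member 2 (1-2): L=2.8324, (cx,cy)=(0.5811,-0.8138)
member 3 (1-3): L=3.0450, (cx,cy)=(1.0000,0.0049)
member 4 (2-3): L=2.7092, (cx,cy)=(0.5164,0.8564)
solve A·x = −loads:
  F[0-1] = -4851.7441 N (compression)
  F[0-2] = -968.1673 N (compression)
  F[1-2] = +1500.3517 N (tension)
  F[1-3] = -33.7546 N (compression)
  F[2-3] = -186.3999 N (compression)
  Rx@0 = +3557.9600 N
  Ry@0 = +4102.7301 N
  Ry@2 = -1061.3701 N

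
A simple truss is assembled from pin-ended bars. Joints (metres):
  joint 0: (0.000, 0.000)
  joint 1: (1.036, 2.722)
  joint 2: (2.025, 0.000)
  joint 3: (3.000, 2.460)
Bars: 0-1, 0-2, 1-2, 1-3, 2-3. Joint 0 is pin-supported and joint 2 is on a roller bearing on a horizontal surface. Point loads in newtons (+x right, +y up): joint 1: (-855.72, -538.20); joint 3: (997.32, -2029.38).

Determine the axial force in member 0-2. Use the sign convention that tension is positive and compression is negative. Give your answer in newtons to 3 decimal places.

N=4 nodes, M=5 members, R=3 reactions → 2N=8, M+R=8
member 0 (0-1): L=2.9125, (cx,cy)=(0.3557,0.9346)
member 1 (0-2): L=2.0250, (cx,cy)=(1.0000,0.0000)
member 2 (1-2): L=2.8961, (cx,cy)=(0.3415,-0.9399)
member 3 (1-3): L=1.9814, (cx,cy)=(0.9912,-0.1322)
member 4 (2-3): L=2.6462, (cx,cy)=(0.3685,0.9296)
solve A·x = −loads:
  F[0-1] = +829.8309 N (tension)
  F[0-2] = -153.5790 N (compression)
  F[1-2] = -1640.6594 N (compression)
  F[1-3] = +1726.3323 N (tension)
  F[2-3] = -1937.4144 N (compression)
  Rx@0 = -141.6000 N
  Ry@0 = -775.5571 N
  Ry@2 = +3343.1371 N

-153.579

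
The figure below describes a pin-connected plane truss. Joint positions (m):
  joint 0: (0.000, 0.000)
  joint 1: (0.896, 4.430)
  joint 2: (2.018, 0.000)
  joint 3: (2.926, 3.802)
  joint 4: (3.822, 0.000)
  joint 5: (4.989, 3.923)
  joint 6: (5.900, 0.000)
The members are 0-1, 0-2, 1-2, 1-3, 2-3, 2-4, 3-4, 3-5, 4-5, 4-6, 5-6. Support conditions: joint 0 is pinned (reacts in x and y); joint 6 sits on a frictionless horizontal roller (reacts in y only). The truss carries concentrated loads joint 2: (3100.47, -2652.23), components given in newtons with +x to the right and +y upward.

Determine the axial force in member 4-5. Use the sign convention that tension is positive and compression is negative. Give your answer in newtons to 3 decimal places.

N=7 nodes, M=11 members, R=3 reactions → 2N=14, M+R=14
member 0 (0-1): L=4.5197, (cx,cy)=(0.1982,0.9802)
member 1 (0-2): L=2.0180, (cx,cy)=(1.0000,0.0000)
member 2 (1-2): L=4.5699, (cx,cy)=(0.2455,-0.9694)
member 3 (1-3): L=2.1249, (cx,cy)=(0.9553,-0.2955)
member 4 (2-3): L=3.9089, (cx,cy)=(0.2323,0.9726)
member 5 (2-4): L=1.8040, (cx,cy)=(1.0000,0.0000)
member 6 (3-4): L=3.9062, (cx,cy)=(0.2294,-0.9733)
member 7 (3-5): L=2.0665, (cx,cy)=(0.9983,0.0586)
member 8 (4-5): L=4.0929, (cx,cy)=(0.2851,0.9585)
member 9 (4-6): L=2.0780, (cx,cy)=(1.0000,0.0000)
member 10 (5-6): L=4.0274, (cx,cy)=(0.2262,-0.9741)
solve A·x = −loads:
  F[0-1] = -1780.4135 N (compression)
  F[0-2] = +3453.4247 N (tension)
  F[1-2] = +2075.4313 N (tension)
  F[1-3] = -902.8462 N (compression)
  F[2-3] = +658.3324 N (tension)
  F[2-4] = +709.5928 N (tension)
  F[3-4] = -961.4727 N (compression)
  F[3-5] = -489.8889 N (compression)
  F[4-5] = +976.3659 N (tension)
  F[4-6] = +210.6592 N (tension)
  F[5-6] = -931.2911 N (compression)
  Rx@0 = -3100.4700 N
  Ry@0 = +1745.0774 N
  Ry@6 = +907.1526 N

976.366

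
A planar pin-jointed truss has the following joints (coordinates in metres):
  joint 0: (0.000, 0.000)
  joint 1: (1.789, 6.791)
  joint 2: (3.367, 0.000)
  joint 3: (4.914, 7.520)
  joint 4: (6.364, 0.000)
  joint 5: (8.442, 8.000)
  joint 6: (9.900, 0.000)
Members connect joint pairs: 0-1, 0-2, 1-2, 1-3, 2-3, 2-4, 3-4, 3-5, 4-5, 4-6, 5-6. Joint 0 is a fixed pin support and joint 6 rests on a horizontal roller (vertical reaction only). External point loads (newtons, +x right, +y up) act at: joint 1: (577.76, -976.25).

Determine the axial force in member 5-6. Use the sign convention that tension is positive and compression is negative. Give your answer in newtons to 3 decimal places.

N=7 nodes, M=11 members, R=3 reactions → 2N=14, M+R=14
member 0 (0-1): L=7.0227, (cx,cy)=(0.2547,0.9670)
member 1 (0-2): L=3.3670, (cx,cy)=(1.0000,0.0000)
member 2 (1-2): L=6.9719, (cx,cy)=(0.2263,-0.9740)
member 3 (1-3): L=3.2089, (cx,cy)=(0.9739,0.2272)
member 4 (2-3): L=7.6775, (cx,cy)=(0.2015,0.9795)
member 5 (2-4): L=2.9970, (cx,cy)=(1.0000,0.0000)
member 6 (3-4): L=7.6585, (cx,cy)=(0.1893,-0.9819)
member 7 (3-5): L=3.5605, (cx,cy)=(0.9909,0.1348)
member 8 (4-5): L=8.2655, (cx,cy)=(0.2514,0.9679)
member 9 (4-6): L=3.5360, (cx,cy)=(1.0000,0.0000)
member 10 (5-6): L=8.1318, (cx,cy)=(0.1793,-0.9838)
solve A·x = −loads:
  F[0-1] = -417.2816 N (compression)
  F[0-2] = +684.0607 N (tension)
  F[1-2] = -713.1652 N (compression)
  F[1-3] = -536.6782 N (compression)
  F[2-3] = +709.2047 N (tension)
  F[2-4] = +379.7418 N (tension)
  F[3-4] = -619.6465 N (compression)
  F[3-5] = -264.8408 N (compression)
  F[4-5] = +628.6298 N (tension)
  F[4-6] = +104.3810 N (tension)
  F[5-6] = -582.1693 N (compression)
  Rx@0 = -577.7600 N
  Ry@0 = +403.5147 N
  Ry@6 = +572.7353 N

-582.169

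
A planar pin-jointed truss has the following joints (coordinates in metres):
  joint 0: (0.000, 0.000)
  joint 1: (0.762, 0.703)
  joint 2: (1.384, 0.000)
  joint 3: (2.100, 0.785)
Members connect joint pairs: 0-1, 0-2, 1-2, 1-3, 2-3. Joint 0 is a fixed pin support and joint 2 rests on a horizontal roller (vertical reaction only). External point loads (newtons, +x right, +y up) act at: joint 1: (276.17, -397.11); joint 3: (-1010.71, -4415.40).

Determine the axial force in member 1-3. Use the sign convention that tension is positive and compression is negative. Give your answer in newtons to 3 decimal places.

3201.186

N=4 nodes, M=5 members, R=3 reactions → 2N=8, M+R=8
member 0 (0-1): L=1.0368, (cx,cy)=(0.7350,0.6781)
member 1 (0-2): L=1.3840, (cx,cy)=(1.0000,0.0000)
member 2 (1-2): L=0.9387, (cx,cy)=(0.6626,-0.7489)
member 3 (1-3): L=1.3405, (cx,cy)=(0.9981,0.0612)
member 4 (2-3): L=1.0625, (cx,cy)=(0.6739,0.7388)
solve A·x = −loads:
  F[0-1] = +2466.9759 N (tension)
  F[0-2] = -2547.7385 N (compression)
  F[1-2] = -2502.3482 N (compression)
  F[1-3] = +3201.1864 N (tension)
  F[2-3] = -6241.2297 N (compression)
  Rx@0 = +734.5400 N
  Ry@0 = -1672.8065 N
  Ry@2 = +6485.3165 N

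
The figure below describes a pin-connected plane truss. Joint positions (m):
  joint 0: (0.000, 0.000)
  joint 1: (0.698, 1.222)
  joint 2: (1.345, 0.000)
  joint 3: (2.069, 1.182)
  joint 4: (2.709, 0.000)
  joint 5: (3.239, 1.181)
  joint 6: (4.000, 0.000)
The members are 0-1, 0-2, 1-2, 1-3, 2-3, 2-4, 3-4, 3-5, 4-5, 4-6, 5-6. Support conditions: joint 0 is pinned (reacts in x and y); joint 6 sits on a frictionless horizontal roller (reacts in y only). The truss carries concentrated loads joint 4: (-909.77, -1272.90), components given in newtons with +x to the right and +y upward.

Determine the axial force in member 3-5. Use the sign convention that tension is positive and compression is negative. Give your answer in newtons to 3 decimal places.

-942.005

N=7 nodes, M=11 members, R=3 reactions → 2N=14, M+R=14
member 0 (0-1): L=1.4073, (cx,cy)=(0.4960,0.8683)
member 1 (0-2): L=1.3450, (cx,cy)=(1.0000,0.0000)
member 2 (1-2): L=1.3827, (cx,cy)=(0.4679,-0.8838)
member 3 (1-3): L=1.3716, (cx,cy)=(0.9996,-0.0292)
member 4 (2-3): L=1.3861, (cx,cy)=(0.5223,0.8527)
member 5 (2-4): L=1.3640, (cx,cy)=(1.0000,0.0000)
member 6 (3-4): L=1.3441, (cx,cy)=(0.4761,-0.8794)
member 7 (3-5): L=1.1700, (cx,cy)=(1.0000,-0.0009)
member 8 (4-5): L=1.2945, (cx,cy)=(0.4094,0.9123)
member 9 (4-6): L=1.2910, (cx,cy)=(1.0000,0.0000)
member 10 (5-6): L=1.4049, (cx,cy)=(0.5417,-0.8406)
solve A·x = −loads:
  F[0-1] = -473.1245 N (compression)
  F[0-2] = -675.1069 N (compression)
  F[1-2] = +480.0208 N (tension)
  F[1-3] = -459.4703 N (compression)
  F[2-3] = -497.4846 N (compression)
  F[2-4] = -190.6464 N (compression)
  F[3-4] = +468.1007 N (tension)
  F[3-5] = -942.0051 N (compression)
  F[4-5] = +944.0189 N (tension)
  F[4-6] = +555.4923 N (tension)
  F[5-6] = -1025.5433 N (compression)
  Rx@0 = +909.7700 N
  Ry@0 = +410.8285 N
  Ry@6 = +862.0715 N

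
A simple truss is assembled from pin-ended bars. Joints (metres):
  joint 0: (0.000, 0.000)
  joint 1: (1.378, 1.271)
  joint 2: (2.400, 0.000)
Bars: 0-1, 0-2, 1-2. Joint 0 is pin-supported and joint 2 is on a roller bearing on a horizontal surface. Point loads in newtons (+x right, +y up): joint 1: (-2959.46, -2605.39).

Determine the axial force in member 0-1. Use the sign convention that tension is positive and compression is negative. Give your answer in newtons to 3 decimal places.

N=3 nodes, M=3 members, R=3 reactions → 2N=6, M+R=6
member 0 (0-1): L=1.8747, (cx,cy)=(0.7351,0.6780)
member 1 (0-2): L=2.4000, (cx,cy)=(1.0000,0.0000)
member 2 (1-2): L=1.6309, (cx,cy)=(0.6266,-0.7793)
solve A·x = −loads:
  F[0-1] = -3948.0443 N (compression)
  F[0-2] = -57.3740 N (compression)
  F[1-2] = +91.5586 N (tension)
  Rx@0 = +2959.4600 N
  Ry@0 = +2676.7426 N
  Ry@2 = -71.3526 N

-3948.044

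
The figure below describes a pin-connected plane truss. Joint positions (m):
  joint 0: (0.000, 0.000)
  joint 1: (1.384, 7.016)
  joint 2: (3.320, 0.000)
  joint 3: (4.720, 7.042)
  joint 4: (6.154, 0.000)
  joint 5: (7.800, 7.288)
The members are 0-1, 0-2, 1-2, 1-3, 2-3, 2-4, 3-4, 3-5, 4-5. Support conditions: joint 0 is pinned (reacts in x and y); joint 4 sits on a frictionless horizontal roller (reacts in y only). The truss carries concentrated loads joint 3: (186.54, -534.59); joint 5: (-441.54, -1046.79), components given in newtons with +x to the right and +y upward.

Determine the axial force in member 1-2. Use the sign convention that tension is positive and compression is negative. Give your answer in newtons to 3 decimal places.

159.201

N=6 nodes, M=9 members, R=3 reactions → 2N=12, M+R=12
member 0 (0-1): L=7.1512, (cx,cy)=(0.1935,0.9811)
member 1 (0-2): L=3.3200, (cx,cy)=(1.0000,0.0000)
member 2 (1-2): L=7.2782, (cx,cy)=(0.2660,-0.9640)
member 3 (1-3): L=3.3361, (cx,cy)=(1.0000,0.0078)
member 4 (2-3): L=7.1798, (cx,cy)=(0.1950,0.9808)
member 5 (2-4): L=2.8340, (cx,cy)=(1.0000,0.0000)
member 6 (3-4): L=7.1865, (cx,cy)=(0.1995,-0.9799)
member 7 (3-5): L=3.0898, (cx,cy)=(0.9968,0.0796)
member 8 (4-5): L=7.4716, (cx,cy)=(0.2203,0.9754)
solve A·x = −loads:
  F[0-1] = -157.0006 N (compression)
  F[0-2] = -224.6151 N (compression)
  F[1-2] = +159.2009 N (tension)
  F[1-3] = -72.7345 N (compression)
  F[2-3] = -156.4688 N (compression)
  F[2-4] = -151.7577 N (compression)
  F[3-4] = -405.3944 N (compression)
  F[3-5] = -209.5551 N (compression)
  F[4-5] = -1056.0513 N (compression)
  Rx@0 = +255.0000 N
  Ry@0 = +154.0323 N
  Ry@4 = +1427.3477 N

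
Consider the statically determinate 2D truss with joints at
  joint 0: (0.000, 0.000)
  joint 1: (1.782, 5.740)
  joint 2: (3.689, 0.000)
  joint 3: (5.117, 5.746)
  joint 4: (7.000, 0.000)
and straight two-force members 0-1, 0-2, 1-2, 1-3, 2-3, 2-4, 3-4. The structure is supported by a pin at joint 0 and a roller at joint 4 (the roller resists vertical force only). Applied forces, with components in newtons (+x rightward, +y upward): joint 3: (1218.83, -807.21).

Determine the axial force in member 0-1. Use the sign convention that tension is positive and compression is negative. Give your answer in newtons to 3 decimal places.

N=5 nodes, M=7 members, R=3 reactions → 2N=10, M+R=10
member 0 (0-1): L=6.0103, (cx,cy)=(0.2965,0.9550)
member 1 (0-2): L=3.6890, (cx,cy)=(1.0000,0.0000)
member 2 (1-2): L=6.0485, (cx,cy)=(0.3153,-0.9490)
member 3 (1-3): L=3.3350, (cx,cy)=(1.0000,0.0018)
member 4 (2-3): L=5.9208, (cx,cy)=(0.2412,0.9705)
member 5 (2-4): L=3.3110, (cx,cy)=(1.0000,0.0000)
member 6 (3-4): L=6.0467, (cx,cy)=(0.3114,-0.9503)
solve A·x = −loads:
  F[0-1] = +820.2274 N (tension)
  F[0-2] = +975.6380 N (tension)
  F[1-2] = -824.4922 N (compression)
  F[1-3] = +503.1431 N (tension)
  F[2-3] = +806.2414 N (tension)
  F[2-4] = +521.2351 N (tension)
  F[3-4] = -1673.7843 N (compression)
  Rx@0 = -1218.8300 N
  Ry@0 = -783.3458 N
  Ry@4 = +1590.5558 N

820.227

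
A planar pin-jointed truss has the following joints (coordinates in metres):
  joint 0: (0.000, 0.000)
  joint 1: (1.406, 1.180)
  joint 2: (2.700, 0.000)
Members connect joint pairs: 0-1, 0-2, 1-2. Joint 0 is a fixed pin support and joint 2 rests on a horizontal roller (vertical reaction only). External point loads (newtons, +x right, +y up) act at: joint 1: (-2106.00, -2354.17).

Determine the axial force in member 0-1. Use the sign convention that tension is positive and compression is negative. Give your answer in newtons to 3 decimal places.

N=3 nodes, M=3 members, R=3 reactions → 2N=6, M+R=6
member 0 (0-1): L=1.8355, (cx,cy)=(0.7660,0.6429)
member 1 (0-2): L=2.7000, (cx,cy)=(1.0000,0.0000)
member 2 (1-2): L=1.7512, (cx,cy)=(0.7389,-0.6738)
solve A·x = −loads:
  F[0-1] = -3186.7876 N (compression)
  F[0-2] = +335.0278 N (tension)
  F[1-2] = -453.4108 N (compression)
  Rx@0 = +2106.0000 N
  Ry@0 = +2048.6578 N
  Ry@2 = +305.5122 N

-3186.788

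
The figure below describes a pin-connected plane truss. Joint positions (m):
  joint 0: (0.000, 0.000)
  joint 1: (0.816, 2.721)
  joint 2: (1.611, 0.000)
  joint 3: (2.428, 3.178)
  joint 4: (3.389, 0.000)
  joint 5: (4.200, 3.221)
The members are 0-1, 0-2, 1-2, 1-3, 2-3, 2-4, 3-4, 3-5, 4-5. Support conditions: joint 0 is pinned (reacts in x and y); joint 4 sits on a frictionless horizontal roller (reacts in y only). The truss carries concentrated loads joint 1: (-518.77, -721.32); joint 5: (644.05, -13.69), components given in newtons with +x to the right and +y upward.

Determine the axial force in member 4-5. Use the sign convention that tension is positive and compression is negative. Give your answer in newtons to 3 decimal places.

N=6 nodes, M=9 members, R=3 reactions → 2N=12, M+R=12
member 0 (0-1): L=2.8407, (cx,cy)=(0.2873,0.9579)
member 1 (0-2): L=1.6110, (cx,cy)=(1.0000,0.0000)
member 2 (1-2): L=2.8348, (cx,cy)=(0.2804,-0.9599)
member 3 (1-3): L=1.6755, (cx,cy)=(0.9621,0.2727)
member 4 (2-3): L=3.2813, (cx,cy)=(0.2490,0.9685)
member 5 (2-4): L=1.7780, (cx,cy)=(1.0000,0.0000)
member 6 (3-4): L=3.3201, (cx,cy)=(0.2894,-0.9572)
member 7 (3-5): L=1.7725, (cx,cy)=(0.9997,0.0243)
member 8 (4-5): L=3.3215, (cx,cy)=(0.2442,0.9697)
solve A·x = −loads:
  F[0-1] = -364.1033 N (compression)
  F[0-2] = +229.8690 N (tension)
  F[1-2] = -245.4761 N (compression)
  F[1-3] = +502.0596 N (tension)
  F[2-3] = +243.2867 N (tension)
  F[2-4] = +100.4516 N (tension)
  F[3-4] = -372.7068 N (compression)
  F[3-5] = +651.6692 N (tension)
  F[4-5] = -30.4197 N (compression)
  Rx@0 = -125.2800 N
  Ry@0 = +348.7583 N
  Ry@4 = +386.2517 N

-30.420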